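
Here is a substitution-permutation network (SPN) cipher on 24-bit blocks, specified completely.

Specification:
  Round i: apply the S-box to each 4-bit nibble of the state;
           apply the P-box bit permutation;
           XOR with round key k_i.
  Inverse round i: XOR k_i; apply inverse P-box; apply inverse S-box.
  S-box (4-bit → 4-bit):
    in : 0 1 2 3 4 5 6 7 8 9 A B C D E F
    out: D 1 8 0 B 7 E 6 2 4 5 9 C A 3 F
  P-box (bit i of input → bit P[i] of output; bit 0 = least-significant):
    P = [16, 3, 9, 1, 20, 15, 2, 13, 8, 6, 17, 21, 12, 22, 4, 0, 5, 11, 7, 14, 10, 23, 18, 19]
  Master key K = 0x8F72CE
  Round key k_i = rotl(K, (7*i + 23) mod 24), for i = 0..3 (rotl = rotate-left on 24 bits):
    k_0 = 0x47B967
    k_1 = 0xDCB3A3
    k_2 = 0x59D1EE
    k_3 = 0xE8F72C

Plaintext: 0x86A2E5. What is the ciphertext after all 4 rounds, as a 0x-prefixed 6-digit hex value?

0xEAFDDB

s_0 = plaintext = 0x86A2E5
s_1 = Round(s_0, k_0) = 0xF663FF
s_2 = Round(s_1, k_1) = 0x015D3C
s_3 = Round(s_2, k_2) = 0x35C79C
s_4 = Round(s_3, k_3) = 0xEAFDDB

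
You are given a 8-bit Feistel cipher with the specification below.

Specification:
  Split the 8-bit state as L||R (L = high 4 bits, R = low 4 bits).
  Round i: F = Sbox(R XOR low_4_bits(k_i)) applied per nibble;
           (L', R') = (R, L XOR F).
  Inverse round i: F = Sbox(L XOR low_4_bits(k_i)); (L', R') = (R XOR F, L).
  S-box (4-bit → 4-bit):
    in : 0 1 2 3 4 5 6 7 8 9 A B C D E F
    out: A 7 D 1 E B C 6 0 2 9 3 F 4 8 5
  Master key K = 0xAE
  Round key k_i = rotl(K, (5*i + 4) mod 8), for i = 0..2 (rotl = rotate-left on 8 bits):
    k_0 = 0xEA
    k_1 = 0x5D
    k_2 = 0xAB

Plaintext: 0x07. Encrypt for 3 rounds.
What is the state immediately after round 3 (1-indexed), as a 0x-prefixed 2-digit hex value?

0x5C

s_0 = plaintext = 0x07
s_1 = Round(s_0, k_0) = 0x74
s_2 = Round(s_1, k_1) = 0x45
s_3 = Round(s_2, k_2) = 0x5C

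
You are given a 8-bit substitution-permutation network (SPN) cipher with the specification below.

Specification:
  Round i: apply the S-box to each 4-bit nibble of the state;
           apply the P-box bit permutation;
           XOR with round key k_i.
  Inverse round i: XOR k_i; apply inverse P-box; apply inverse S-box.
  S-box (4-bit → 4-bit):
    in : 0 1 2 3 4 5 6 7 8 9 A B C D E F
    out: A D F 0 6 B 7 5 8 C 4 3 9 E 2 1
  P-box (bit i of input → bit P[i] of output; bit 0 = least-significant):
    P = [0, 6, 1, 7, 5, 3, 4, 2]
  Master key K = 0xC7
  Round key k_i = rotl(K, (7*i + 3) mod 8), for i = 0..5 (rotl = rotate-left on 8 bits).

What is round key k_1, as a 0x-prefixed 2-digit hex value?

0x1F

K = 0xC7
k_0 = rotl(K, (7*0+3) mod 8) = rotl(K, 3) = 0x3E
k_1 = rotl(K, (7*1+3) mod 8) = rotl(K, 2) = 0x1F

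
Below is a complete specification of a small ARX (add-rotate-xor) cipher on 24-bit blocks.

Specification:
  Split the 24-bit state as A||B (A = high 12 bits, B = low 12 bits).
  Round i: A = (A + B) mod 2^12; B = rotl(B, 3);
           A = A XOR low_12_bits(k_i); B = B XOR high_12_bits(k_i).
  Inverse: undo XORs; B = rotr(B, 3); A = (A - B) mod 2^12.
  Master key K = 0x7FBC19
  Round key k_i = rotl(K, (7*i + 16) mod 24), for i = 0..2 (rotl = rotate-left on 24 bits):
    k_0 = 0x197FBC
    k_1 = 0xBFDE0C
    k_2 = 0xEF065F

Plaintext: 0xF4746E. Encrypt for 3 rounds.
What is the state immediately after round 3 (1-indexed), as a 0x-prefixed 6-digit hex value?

s_0 = plaintext = 0xF4746E
s_1 = Round(s_0, k_0) = 0xC092E5
s_2 = Round(s_1, k_1) = 0x0E2CD4
s_3 = Round(s_2, k_2) = 0xBE9856

0xBE9856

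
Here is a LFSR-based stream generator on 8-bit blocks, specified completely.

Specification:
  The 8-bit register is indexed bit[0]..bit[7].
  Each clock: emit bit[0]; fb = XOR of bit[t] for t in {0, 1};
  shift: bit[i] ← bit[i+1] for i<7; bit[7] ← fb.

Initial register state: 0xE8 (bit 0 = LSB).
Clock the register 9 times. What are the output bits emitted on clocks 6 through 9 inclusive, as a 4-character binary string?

1110

reg_0 = 0xE8
clock 1: out=0, reg = 0x74
clock 2: out=0, reg = 0x3A
clock 3: out=0, reg = 0x9D
clock 4: out=1, reg = 0xCE
clock 5: out=0, reg = 0xE7
clock 6: out=1, reg = 0x73
clock 7: out=1, reg = 0x39
clock 8: out=1, reg = 0x9C
clock 9: out=0, reg = 0x4E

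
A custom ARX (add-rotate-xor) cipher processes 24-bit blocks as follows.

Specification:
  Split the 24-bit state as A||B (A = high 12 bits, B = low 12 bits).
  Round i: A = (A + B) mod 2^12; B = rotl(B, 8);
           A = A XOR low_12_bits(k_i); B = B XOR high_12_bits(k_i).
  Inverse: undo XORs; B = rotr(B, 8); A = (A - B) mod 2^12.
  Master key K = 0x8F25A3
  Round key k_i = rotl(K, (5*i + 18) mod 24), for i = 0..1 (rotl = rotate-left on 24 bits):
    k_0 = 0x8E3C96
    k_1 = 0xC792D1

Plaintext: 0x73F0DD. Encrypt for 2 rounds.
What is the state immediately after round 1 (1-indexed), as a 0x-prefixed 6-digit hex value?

0x48A5EE

s_0 = plaintext = 0x73F0DD
s_1 = Round(s_0, k_0) = 0x48A5EE
s_2 = Round(s_1, k_1) = 0x8A9227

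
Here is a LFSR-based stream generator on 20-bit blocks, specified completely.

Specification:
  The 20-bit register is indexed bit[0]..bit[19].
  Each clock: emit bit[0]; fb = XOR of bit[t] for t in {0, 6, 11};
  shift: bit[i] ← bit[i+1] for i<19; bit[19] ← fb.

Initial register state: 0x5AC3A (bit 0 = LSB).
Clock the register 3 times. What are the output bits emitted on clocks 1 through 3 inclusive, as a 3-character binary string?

reg_0 = 0x5AC3A
clock 1: out=0, reg = 0xAD61D
clock 2: out=1, reg = 0xD6B0E
clock 3: out=0, reg = 0xEB587

010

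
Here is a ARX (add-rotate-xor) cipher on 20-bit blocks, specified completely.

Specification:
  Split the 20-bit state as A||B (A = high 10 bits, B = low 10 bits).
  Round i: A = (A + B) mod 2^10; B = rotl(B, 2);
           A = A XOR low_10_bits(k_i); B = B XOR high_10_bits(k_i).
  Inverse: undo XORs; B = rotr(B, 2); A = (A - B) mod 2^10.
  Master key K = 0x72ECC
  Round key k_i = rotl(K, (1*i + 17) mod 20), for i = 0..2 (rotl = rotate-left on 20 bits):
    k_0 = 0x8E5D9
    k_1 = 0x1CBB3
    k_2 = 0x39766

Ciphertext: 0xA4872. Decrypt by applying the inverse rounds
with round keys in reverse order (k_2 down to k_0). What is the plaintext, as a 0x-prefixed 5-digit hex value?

0x00C7B

s_0 = ciphertext = 0xA4872
s_1 = InvRound(s_0, k_2) = 0xB3F25
s_2 = InvRound(s_1, k_1) = 0x69FD5
s_3 = InvRound(s_2, k_0) = 0x00C7B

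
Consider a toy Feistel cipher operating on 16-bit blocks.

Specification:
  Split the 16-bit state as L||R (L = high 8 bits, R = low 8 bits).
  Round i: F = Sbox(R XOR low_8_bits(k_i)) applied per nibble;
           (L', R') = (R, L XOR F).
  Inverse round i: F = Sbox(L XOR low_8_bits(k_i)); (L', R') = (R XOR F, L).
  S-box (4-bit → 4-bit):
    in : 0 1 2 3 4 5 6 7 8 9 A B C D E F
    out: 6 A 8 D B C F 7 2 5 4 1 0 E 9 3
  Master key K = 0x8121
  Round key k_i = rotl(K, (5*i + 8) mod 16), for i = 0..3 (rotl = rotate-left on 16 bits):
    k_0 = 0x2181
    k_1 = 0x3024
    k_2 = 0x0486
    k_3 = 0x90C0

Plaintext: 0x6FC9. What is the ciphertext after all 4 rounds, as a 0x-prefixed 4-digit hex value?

s_0 = plaintext = 0x6FC9
s_1 = Round(s_0, k_0) = 0xC9DD
s_2 = Round(s_1, k_1) = 0xDDFC
s_3 = Round(s_2, k_2) = 0xFCA9
s_4 = Round(s_3, k_3) = 0xA909

0xA909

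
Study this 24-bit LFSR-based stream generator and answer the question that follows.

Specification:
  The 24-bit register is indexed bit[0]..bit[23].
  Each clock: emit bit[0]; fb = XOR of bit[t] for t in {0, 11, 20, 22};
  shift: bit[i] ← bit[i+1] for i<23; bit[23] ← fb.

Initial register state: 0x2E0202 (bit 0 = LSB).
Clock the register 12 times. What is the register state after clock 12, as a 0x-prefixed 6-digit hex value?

reg_0 = 0x2E0202
clock 1: out=0, reg = 0x170101
clock 2: out=1, reg = 0x0B8080
clock 3: out=0, reg = 0x05C040
clock 4: out=0, reg = 0x02E020
clock 5: out=0, reg = 0x017010
clock 6: out=0, reg = 0x00B808
clock 7: out=0, reg = 0x805C04
clock 8: out=0, reg = 0xC02E02
clock 9: out=0, reg = 0x601701
clock 10: out=1, reg = 0x300B80
clock 11: out=0, reg = 0x1805C0
clock 12: out=0, reg = 0x8C02E0

0x8C02E0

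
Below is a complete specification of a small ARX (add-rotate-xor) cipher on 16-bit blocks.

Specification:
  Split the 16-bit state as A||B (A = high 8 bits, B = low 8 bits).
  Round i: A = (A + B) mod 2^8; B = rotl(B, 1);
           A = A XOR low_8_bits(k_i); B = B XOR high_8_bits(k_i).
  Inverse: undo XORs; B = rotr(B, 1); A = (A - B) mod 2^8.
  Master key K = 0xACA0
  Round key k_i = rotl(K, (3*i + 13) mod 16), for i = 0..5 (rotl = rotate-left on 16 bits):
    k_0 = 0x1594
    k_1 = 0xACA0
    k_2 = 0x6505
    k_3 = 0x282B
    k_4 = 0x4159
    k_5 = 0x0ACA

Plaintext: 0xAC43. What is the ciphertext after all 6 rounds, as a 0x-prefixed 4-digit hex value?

0x2ABB

s_0 = plaintext = 0xAC43
s_1 = Round(s_0, k_0) = 0x7B93
s_2 = Round(s_1, k_1) = 0xAE8B
s_3 = Round(s_2, k_2) = 0x3C72
s_4 = Round(s_3, k_3) = 0x85CC
s_5 = Round(s_4, k_4) = 0x08D8
s_6 = Round(s_5, k_5) = 0x2ABB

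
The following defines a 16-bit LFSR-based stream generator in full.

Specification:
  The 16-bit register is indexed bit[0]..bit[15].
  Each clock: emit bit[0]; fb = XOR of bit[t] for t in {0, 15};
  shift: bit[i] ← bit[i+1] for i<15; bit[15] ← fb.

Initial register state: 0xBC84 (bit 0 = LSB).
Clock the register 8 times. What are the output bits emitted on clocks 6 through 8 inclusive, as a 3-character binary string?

reg_0 = 0xBC84
clock 1: out=0, reg = 0xDE42
clock 2: out=0, reg = 0xEF21
clock 3: out=1, reg = 0x7790
clock 4: out=0, reg = 0x3BC8
clock 5: out=0, reg = 0x1DE4
clock 6: out=0, reg = 0x0EF2
clock 7: out=0, reg = 0x0779
clock 8: out=1, reg = 0x83BC

001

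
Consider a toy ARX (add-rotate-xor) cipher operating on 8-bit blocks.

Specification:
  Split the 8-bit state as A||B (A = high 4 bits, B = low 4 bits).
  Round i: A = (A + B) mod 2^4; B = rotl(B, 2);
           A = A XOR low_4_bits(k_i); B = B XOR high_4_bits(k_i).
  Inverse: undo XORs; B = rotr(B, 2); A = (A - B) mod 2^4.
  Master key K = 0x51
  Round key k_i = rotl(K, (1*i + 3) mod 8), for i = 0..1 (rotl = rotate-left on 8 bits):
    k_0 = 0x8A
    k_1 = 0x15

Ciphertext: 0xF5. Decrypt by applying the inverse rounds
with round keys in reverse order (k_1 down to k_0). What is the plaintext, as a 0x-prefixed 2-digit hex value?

s_0 = ciphertext = 0xF5
s_1 = InvRound(s_0, k_1) = 0x91
s_2 = InvRound(s_1, k_0) = 0xD6

0xD6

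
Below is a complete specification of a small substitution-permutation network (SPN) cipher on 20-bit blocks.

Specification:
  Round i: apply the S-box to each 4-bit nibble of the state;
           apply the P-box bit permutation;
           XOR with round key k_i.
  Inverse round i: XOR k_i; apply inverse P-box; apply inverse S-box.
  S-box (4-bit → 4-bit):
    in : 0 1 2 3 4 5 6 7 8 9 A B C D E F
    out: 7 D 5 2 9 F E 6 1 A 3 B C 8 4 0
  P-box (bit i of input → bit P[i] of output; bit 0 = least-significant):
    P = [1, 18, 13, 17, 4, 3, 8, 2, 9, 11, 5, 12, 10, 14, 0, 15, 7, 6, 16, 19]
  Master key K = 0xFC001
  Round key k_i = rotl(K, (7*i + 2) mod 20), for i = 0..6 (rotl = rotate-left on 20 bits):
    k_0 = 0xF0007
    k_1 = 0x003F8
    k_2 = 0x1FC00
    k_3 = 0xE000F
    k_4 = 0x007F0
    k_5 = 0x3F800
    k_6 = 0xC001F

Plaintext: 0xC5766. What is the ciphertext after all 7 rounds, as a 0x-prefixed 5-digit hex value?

0x73AD1

s_0 = plaintext = 0xC5766
s_1 = Round(s_0, k_0) = 0x0ED2A
s_2 = Round(s_1, k_1) = 0x5122B
s_3 = Round(s_2, k_2) = 0xE7BF3
s_4 = Round(s_3, k_3) = 0xB5A0E
s_5 = Round(s_4, k_4) = 0x8E829
s_6 = Round(s_5, k_5) = 0x5FB91
s_7 = Round(s_6, k_6) = 0x73AD1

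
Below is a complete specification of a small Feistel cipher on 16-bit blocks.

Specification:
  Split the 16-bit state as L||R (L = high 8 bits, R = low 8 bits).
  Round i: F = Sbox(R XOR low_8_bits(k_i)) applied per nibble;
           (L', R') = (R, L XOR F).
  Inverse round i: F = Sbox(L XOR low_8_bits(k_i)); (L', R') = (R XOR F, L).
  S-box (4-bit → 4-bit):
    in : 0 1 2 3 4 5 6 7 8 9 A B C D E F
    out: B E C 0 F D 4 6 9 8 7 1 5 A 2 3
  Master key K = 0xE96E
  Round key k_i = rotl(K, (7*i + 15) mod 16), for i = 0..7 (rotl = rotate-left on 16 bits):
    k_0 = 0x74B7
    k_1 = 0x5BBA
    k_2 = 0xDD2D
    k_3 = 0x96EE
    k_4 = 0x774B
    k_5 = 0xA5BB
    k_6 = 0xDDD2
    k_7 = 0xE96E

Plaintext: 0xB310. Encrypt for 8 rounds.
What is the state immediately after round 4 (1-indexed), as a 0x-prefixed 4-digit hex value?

s_0 = plaintext = 0xB310
s_1 = Round(s_0, k_0) = 0x10C5
s_2 = Round(s_1, k_1) = 0xC573
s_3 = Round(s_2, k_2) = 0x7317
s_4 = Round(s_3, k_3) = 0x174B
s_5 = Round(s_4, k_4) = 0x4BAC
s_6 = Round(s_5, k_5) = 0xACAD
s_7 = Round(s_6, k_6) = 0xADCF
s_8 = Round(s_7, k_7) = 0xCFD3

0x174B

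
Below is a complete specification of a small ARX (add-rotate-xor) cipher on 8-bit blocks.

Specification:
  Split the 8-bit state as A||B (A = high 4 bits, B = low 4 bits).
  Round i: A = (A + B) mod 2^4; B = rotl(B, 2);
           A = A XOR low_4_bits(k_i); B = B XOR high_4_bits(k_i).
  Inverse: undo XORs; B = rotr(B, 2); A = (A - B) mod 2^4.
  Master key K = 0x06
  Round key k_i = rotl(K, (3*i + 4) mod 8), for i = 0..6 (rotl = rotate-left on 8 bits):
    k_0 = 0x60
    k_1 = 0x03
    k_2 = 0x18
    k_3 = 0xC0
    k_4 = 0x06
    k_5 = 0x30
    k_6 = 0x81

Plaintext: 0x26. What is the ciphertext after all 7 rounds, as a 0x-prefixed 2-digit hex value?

s_0 = plaintext = 0x26
s_1 = Round(s_0, k_0) = 0x8F
s_2 = Round(s_1, k_1) = 0x4F
s_3 = Round(s_2, k_2) = 0xBE
s_4 = Round(s_3, k_3) = 0x97
s_5 = Round(s_4, k_4) = 0x6D
s_6 = Round(s_5, k_5) = 0x34
s_7 = Round(s_6, k_6) = 0x69

0x69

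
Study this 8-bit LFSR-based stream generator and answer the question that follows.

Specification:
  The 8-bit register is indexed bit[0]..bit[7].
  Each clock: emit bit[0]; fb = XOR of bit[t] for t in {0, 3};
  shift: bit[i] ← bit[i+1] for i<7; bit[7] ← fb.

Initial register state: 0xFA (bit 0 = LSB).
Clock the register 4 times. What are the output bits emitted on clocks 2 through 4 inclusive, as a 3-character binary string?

reg_0 = 0xFA
clock 1: out=0, reg = 0xFD
clock 2: out=1, reg = 0x7E
clock 3: out=0, reg = 0xBF
clock 4: out=1, reg = 0x5F

101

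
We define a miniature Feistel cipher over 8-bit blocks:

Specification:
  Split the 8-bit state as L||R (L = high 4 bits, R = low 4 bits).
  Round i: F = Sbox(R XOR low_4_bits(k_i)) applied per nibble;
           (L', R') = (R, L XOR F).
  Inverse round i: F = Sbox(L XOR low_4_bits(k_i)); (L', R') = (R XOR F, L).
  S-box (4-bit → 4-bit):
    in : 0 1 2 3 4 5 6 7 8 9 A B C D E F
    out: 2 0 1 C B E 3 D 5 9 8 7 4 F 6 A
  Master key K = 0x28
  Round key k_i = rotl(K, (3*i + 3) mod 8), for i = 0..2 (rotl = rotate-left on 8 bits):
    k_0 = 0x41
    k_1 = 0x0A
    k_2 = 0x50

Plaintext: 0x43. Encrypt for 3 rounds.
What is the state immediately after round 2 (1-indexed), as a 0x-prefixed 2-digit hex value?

s_0 = plaintext = 0x43
s_1 = Round(s_0, k_0) = 0x35
s_2 = Round(s_1, k_1) = 0x59
s_3 = Round(s_2, k_2) = 0x9C

0x59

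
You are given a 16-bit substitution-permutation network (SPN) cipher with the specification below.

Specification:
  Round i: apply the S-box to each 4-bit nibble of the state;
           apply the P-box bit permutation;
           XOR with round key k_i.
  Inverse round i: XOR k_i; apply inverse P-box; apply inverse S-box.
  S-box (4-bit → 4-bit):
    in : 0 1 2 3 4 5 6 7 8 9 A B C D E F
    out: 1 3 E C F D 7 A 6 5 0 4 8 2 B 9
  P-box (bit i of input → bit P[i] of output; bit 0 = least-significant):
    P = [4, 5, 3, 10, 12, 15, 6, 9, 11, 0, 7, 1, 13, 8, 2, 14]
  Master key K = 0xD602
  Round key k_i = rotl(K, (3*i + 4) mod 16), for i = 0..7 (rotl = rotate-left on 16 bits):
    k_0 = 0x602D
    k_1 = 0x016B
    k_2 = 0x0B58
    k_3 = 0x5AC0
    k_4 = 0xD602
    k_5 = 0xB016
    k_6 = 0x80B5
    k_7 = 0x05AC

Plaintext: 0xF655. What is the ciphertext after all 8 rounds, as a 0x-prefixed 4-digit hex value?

s_0 = plaintext = 0xF655
s_1 = Round(s_0, k_0) = 0x1EF4
s_2 = Round(s_1, k_1) = 0x3E50
s_3 = Round(s_2, k_2) = 0x510F
s_4 = Round(s_3, k_3) = 0x26D5
s_5 = Round(s_4, k_4) = 0x1B9F
s_6 = Round(s_5, k_5) = 0x85C6
s_7 = Round(s_6, k_6) = 0x8B0B
s_8 = Round(s_7, k_7) = 0x1420

0x1420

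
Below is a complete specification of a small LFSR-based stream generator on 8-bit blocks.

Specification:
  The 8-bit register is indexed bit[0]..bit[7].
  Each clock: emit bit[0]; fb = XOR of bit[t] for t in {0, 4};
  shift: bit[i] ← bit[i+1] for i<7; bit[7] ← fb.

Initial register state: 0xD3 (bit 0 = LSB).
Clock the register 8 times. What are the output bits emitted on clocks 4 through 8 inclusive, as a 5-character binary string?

01011

reg_0 = 0xD3
clock 1: out=1, reg = 0x69
clock 2: out=1, reg = 0xB4
clock 3: out=0, reg = 0xDA
clock 4: out=0, reg = 0xED
clock 5: out=1, reg = 0xF6
clock 6: out=0, reg = 0xFB
clock 7: out=1, reg = 0x7D
clock 8: out=1, reg = 0x3E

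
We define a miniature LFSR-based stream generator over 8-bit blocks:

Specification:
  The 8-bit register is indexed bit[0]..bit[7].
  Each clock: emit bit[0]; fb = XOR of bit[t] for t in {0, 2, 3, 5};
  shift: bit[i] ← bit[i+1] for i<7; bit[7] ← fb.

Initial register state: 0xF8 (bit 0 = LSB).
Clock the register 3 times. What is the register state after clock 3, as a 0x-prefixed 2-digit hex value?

0xDF

reg_0 = 0xF8
clock 1: out=0, reg = 0x7C
clock 2: out=0, reg = 0xBE
clock 3: out=0, reg = 0xDF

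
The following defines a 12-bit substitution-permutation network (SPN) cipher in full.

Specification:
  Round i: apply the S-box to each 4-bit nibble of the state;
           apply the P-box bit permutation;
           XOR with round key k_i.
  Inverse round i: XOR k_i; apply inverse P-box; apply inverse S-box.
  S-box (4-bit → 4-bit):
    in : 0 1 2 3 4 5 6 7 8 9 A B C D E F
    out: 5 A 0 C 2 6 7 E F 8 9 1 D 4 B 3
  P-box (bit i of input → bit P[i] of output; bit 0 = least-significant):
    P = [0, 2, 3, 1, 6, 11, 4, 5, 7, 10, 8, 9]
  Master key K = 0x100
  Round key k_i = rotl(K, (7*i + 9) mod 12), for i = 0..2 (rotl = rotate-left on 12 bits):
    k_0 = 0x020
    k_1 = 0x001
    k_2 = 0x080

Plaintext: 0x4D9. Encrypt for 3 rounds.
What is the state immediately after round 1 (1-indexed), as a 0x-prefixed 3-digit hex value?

s_0 = plaintext = 0x4D9
s_1 = Round(s_0, k_0) = 0x432
s_2 = Round(s_1, k_1) = 0x431
s_3 = Round(s_2, k_2) = 0x4B6

0x432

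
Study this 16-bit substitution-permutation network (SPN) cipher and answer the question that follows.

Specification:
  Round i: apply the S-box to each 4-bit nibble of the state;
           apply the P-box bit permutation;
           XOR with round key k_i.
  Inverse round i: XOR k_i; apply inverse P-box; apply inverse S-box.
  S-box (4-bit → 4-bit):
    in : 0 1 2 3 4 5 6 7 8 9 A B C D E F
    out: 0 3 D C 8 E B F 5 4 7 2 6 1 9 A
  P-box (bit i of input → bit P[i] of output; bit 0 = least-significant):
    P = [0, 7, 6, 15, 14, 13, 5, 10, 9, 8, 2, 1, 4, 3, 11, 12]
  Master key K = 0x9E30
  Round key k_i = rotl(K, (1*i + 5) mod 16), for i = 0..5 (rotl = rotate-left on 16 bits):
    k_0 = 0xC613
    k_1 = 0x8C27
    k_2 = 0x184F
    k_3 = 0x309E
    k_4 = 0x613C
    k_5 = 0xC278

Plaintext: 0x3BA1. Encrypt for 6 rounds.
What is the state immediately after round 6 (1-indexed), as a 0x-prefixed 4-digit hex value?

s_0 = plaintext = 0x3BA1
s_1 = Round(s_0, k_0) = 0xBFB2
s_2 = Round(s_1, k_1) = 0x2D6C
s_3 = Round(s_2, k_2) = 0x669F
s_4 = Round(s_3, k_3) = 0xA324
s_5 = Round(s_4, k_4) = 0xAD02
s_6 = Round(s_5, k_5) = 0x4821

0x4821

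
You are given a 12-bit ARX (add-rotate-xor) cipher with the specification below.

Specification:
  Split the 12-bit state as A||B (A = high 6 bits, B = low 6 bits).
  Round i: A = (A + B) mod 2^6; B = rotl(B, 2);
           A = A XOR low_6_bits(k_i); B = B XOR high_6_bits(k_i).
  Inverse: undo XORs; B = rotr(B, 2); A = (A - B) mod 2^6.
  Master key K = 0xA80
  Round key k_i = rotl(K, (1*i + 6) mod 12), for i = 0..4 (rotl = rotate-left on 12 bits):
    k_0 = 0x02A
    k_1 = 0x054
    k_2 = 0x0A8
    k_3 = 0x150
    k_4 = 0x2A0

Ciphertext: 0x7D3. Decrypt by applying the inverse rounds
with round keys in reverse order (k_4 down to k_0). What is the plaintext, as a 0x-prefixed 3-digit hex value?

0xC72

s_0 = ciphertext = 0x7D3
s_1 = InvRound(s_0, k_4) = 0xA56
s_2 = InvRound(s_1, k_3) = 0x174
s_3 = InvRound(s_2, k_2) = 0x02D
s_4 = InvRound(s_3, k_1) = 0x24B
s_5 = InvRound(s_4, k_0) = 0xC72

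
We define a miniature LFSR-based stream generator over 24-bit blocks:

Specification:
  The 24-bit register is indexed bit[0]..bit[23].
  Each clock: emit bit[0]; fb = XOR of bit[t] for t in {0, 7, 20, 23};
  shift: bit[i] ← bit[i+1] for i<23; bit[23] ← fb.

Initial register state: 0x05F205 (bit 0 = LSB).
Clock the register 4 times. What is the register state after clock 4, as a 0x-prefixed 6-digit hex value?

0xF05F20

reg_0 = 0x05F205
clock 1: out=1, reg = 0x82F902
clock 2: out=0, reg = 0xC17C81
clock 3: out=1, reg = 0xE0BE40
clock 4: out=0, reg = 0xF05F20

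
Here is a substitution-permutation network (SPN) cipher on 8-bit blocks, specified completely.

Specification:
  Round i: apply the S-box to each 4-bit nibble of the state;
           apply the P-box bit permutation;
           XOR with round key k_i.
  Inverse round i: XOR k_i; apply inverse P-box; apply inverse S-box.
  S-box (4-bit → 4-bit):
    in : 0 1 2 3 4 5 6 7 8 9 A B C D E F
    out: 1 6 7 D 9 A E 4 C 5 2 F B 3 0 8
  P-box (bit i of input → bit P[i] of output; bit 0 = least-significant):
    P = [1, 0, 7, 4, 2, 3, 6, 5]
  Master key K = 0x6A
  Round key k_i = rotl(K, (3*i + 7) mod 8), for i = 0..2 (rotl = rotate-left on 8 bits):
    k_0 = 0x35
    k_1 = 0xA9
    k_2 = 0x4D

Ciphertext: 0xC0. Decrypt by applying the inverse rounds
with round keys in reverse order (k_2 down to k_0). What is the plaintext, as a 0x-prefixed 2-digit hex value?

0x14

s_0 = ciphertext = 0xC0
s_1 = InvRound(s_0, k_2) = 0xD1
s_2 = InvRound(s_1, k_1) = 0x6F
s_3 = InvRound(s_2, k_0) = 0x14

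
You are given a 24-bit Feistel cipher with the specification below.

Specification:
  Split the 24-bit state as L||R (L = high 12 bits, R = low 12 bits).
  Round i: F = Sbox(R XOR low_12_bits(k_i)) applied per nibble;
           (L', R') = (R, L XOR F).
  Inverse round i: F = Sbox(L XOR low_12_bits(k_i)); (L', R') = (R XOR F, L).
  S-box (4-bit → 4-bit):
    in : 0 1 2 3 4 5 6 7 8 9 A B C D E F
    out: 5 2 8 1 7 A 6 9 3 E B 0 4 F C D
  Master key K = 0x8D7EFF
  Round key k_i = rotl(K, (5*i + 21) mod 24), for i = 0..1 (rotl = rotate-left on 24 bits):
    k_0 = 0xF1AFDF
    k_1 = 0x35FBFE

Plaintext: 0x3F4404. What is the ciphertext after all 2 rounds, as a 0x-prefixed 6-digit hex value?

0x3047DF

s_0 = plaintext = 0x3F4404
s_1 = Round(s_0, k_0) = 0x404304
s_2 = Round(s_1, k_1) = 0x3047DF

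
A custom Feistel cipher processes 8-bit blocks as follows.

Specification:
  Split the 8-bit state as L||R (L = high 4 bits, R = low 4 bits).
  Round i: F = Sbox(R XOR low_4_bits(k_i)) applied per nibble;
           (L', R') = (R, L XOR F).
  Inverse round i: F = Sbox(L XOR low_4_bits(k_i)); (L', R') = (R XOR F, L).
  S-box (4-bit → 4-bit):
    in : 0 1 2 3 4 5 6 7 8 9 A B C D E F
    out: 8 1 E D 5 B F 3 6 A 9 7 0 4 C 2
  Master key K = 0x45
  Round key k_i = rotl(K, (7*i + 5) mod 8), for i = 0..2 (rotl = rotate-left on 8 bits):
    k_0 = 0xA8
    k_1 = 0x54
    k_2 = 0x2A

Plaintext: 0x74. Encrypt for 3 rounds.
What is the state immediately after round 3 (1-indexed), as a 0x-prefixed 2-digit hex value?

0x9A

s_0 = plaintext = 0x74
s_1 = Round(s_0, k_0) = 0x47
s_2 = Round(s_1, k_1) = 0x79
s_3 = Round(s_2, k_2) = 0x9A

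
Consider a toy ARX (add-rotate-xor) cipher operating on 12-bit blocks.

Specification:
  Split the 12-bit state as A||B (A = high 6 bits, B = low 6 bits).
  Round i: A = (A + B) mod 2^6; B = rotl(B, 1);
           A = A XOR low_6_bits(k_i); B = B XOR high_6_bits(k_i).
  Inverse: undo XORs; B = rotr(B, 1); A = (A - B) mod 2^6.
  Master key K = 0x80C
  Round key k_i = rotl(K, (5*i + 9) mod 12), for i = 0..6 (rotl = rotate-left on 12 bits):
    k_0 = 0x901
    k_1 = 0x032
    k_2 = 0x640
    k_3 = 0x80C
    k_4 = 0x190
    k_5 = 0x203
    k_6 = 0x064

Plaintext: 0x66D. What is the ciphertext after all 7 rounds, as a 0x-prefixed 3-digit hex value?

s_0 = plaintext = 0x66D
s_1 = Round(s_0, k_0) = 0x1FF
s_2 = Round(s_1, k_1) = 0xD3F
s_3 = Round(s_2, k_2) = 0xCE6
s_4 = Round(s_3, k_3) = 0x56D
s_5 = Round(s_4, k_4) = 0x49D
s_6 = Round(s_5, k_5) = 0xB32
s_7 = Round(s_6, k_6) = 0xEA4

0xEA4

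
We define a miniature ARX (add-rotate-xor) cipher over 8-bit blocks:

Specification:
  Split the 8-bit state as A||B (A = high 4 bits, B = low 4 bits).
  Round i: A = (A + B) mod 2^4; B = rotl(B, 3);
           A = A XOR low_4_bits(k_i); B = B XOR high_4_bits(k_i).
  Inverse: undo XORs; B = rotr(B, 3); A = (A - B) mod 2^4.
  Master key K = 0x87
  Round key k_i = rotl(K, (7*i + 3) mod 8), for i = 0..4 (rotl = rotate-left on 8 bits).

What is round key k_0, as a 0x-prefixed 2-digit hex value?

K = 0x87
k_0 = rotl(K, (7*0+3) mod 8) = rotl(K, 3) = 0x3C

0x3C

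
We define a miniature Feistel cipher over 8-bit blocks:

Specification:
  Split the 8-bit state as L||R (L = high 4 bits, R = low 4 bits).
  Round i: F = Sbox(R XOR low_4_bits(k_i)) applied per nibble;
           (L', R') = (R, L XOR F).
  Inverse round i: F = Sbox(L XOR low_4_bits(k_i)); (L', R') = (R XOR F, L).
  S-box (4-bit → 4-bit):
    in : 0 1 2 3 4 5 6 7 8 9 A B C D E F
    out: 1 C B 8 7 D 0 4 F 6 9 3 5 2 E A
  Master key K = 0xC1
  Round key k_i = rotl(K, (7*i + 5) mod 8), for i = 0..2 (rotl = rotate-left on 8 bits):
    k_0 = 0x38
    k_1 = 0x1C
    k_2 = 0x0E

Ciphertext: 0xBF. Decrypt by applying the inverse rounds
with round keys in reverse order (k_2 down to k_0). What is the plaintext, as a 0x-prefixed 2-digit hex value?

s_0 = ciphertext = 0xBF
s_1 = InvRound(s_0, k_2) = 0x2B
s_2 = InvRound(s_1, k_1) = 0x52
s_3 = InvRound(s_2, k_0) = 0x05

0x05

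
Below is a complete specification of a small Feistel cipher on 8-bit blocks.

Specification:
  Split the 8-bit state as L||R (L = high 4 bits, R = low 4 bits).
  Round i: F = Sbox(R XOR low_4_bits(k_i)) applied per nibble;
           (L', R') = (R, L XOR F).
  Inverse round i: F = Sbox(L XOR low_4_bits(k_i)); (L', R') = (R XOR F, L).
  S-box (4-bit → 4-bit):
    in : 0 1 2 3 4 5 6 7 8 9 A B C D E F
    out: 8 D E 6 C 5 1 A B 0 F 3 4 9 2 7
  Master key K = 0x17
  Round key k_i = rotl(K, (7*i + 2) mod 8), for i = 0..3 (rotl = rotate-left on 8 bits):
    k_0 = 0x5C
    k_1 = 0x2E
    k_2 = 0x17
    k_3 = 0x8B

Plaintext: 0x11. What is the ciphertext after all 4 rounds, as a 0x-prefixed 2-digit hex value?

s_0 = plaintext = 0x11
s_1 = Round(s_0, k_0) = 0x18
s_2 = Round(s_1, k_1) = 0x80
s_3 = Round(s_2, k_2) = 0x02
s_4 = Round(s_3, k_3) = 0x20

0x20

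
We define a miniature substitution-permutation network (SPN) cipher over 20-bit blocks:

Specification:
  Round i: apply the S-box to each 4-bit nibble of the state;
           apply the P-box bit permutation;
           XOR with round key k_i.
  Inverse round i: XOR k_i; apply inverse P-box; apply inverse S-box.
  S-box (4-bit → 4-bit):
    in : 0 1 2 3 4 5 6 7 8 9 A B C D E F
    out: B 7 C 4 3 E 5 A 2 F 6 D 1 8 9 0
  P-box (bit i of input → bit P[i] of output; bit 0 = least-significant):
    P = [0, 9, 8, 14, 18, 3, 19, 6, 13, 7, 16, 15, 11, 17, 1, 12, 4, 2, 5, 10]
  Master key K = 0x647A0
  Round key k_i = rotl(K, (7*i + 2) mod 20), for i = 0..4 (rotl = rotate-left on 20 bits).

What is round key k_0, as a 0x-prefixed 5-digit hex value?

K = 0x647A0
k_0 = rotl(K, (7*0+2) mod 20) = rotl(K, 2) = 0x91E81

0x91E81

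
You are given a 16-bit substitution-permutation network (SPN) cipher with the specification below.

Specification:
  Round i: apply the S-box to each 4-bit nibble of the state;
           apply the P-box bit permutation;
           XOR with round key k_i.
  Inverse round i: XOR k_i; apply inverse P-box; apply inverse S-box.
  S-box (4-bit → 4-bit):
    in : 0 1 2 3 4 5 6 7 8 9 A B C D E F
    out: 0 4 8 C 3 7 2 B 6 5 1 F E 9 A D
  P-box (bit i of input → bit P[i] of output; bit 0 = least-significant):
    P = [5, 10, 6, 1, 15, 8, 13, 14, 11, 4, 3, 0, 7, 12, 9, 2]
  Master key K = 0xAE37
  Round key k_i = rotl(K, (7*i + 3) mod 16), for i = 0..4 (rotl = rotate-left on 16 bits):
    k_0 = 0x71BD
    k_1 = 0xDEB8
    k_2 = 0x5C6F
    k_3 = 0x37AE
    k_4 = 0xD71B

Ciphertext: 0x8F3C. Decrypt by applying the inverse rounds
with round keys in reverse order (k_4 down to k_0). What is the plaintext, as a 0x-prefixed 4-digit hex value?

s_0 = ciphertext = 0x8F3C
s_1 = InvRound(s_0, k_4) = 0xED2D
s_2 = InvRound(s_1, k_3) = 0x5DD2
s_3 = InvRound(s_2, k_2) = 0xDC6A
s_4 = InvRound(s_3, k_1) = 0x9603
s_5 = InvRound(s_4, k_0) = 0xF8B7

0xF8B7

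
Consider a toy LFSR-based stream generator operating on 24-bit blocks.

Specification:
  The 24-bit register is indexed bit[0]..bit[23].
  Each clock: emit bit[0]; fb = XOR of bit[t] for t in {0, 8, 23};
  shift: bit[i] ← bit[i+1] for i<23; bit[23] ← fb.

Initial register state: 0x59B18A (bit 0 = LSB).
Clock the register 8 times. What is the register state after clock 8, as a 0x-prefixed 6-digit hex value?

0xE959B1

reg_0 = 0x59B18A
clock 1: out=0, reg = 0xACD8C5
clock 2: out=1, reg = 0x566C62
clock 3: out=0, reg = 0x2B3631
clock 4: out=1, reg = 0x959B18
clock 5: out=0, reg = 0x4ACD8C
clock 6: out=0, reg = 0xA566C6
clock 7: out=0, reg = 0xD2B363
clock 8: out=1, reg = 0xE959B1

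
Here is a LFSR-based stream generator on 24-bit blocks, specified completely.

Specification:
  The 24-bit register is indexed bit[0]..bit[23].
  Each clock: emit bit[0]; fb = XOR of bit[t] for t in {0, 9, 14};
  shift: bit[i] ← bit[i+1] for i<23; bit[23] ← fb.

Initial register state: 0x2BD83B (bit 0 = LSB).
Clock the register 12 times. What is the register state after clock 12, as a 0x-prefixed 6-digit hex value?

0xD782BD

reg_0 = 0x2BD83B
clock 1: out=1, reg = 0x15EC1D
clock 2: out=1, reg = 0x0AF60E
clock 3: out=0, reg = 0x057B07
clock 4: out=1, reg = 0x82BD83
clock 5: out=1, reg = 0xC15EC1
clock 6: out=1, reg = 0xE0AF60
clock 7: out=0, reg = 0xF057B0
clock 8: out=0, reg = 0x782BD8
clock 9: out=0, reg = 0xBC15EC
clock 10: out=0, reg = 0x5E0AF6
clock 11: out=0, reg = 0xAF057B
clock 12: out=1, reg = 0xD782BD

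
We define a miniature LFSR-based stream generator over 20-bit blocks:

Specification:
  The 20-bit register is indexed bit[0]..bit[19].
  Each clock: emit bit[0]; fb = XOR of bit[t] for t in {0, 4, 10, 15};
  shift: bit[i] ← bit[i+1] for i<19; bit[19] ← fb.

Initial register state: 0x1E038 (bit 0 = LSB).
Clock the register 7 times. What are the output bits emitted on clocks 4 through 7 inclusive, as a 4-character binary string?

1110

reg_0 = 0x1E038
clock 1: out=0, reg = 0x0F01C
clock 2: out=0, reg = 0x0780E
clock 3: out=0, reg = 0x03C07
clock 4: out=1, reg = 0x01E03
clock 5: out=1, reg = 0x00F01
clock 6: out=1, reg = 0x00780
clock 7: out=0, reg = 0x803C0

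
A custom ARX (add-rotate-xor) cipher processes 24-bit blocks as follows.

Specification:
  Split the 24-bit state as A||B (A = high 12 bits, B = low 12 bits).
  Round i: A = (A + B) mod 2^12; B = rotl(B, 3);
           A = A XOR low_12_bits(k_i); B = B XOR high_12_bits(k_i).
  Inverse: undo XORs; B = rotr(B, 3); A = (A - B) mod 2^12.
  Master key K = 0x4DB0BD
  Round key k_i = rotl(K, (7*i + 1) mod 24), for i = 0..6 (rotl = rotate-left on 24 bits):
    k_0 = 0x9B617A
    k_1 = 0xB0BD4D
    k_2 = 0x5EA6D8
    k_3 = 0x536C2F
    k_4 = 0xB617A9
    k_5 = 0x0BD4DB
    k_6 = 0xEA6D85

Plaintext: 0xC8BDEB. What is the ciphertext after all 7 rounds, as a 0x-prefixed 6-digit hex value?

s_0 = plaintext = 0xC8BDEB
s_1 = Round(s_0, k_0) = 0xB0C6E8
s_2 = Round(s_1, k_1) = 0xCB9C48
s_3 = Round(s_2, k_2) = 0xFD97AC
s_4 = Round(s_3, k_3) = 0xBAA855
s_5 = Round(s_4, k_4) = 0x4569CD
s_6 = Round(s_5, k_5) = 0xAF8ED1
s_7 = Round(s_6, k_6) = 0x44C829

0x44C829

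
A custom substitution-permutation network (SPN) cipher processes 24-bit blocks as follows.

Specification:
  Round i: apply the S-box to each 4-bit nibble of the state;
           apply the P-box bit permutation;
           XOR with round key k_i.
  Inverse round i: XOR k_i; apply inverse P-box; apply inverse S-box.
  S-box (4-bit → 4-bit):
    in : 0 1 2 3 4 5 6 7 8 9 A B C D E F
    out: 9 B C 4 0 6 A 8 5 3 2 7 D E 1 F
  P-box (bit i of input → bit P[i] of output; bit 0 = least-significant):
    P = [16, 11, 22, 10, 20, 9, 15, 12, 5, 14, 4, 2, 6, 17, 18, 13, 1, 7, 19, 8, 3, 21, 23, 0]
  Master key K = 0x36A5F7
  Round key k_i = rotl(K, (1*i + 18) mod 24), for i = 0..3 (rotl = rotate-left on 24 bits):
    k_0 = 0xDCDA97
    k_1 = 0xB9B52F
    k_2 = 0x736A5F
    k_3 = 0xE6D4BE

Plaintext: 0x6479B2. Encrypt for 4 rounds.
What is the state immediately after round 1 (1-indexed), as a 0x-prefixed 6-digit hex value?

0xAC3CB6

s_0 = plaintext = 0x6479B2
s_1 = Round(s_0, k_0) = 0xAC3CB6
s_2 = Round(s_1, k_1) = 0x853A19
s_3 = Round(s_2, k_2) = 0xEE30D7
s_4 = Round(s_3, k_3) = 0xE24290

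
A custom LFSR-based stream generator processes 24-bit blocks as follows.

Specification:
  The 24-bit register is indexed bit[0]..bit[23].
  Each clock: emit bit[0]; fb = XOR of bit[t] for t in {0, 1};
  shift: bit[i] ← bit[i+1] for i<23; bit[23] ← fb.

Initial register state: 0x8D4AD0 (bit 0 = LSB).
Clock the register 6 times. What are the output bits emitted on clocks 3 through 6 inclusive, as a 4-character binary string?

0010

reg_0 = 0x8D4AD0
clock 1: out=0, reg = 0x46A568
clock 2: out=0, reg = 0x2352B4
clock 3: out=0, reg = 0x11A95A
clock 4: out=0, reg = 0x88D4AD
clock 5: out=1, reg = 0xC46A56
clock 6: out=0, reg = 0xE2352B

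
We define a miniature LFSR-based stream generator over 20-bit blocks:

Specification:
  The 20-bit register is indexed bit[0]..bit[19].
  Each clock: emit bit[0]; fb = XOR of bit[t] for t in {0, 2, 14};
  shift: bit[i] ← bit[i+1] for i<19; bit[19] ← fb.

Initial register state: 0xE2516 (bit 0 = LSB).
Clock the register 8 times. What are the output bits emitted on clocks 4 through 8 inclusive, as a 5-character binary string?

01000

reg_0 = 0xE2516
clock 1: out=0, reg = 0xF128B
clock 2: out=1, reg = 0xF8945
clock 3: out=1, reg = 0x7C4A2
clock 4: out=0, reg = 0xBE251
clock 5: out=1, reg = 0x5F128
clock 6: out=0, reg = 0xAF894
clock 7: out=0, reg = 0x57C4A
clock 8: out=0, reg = 0xABE25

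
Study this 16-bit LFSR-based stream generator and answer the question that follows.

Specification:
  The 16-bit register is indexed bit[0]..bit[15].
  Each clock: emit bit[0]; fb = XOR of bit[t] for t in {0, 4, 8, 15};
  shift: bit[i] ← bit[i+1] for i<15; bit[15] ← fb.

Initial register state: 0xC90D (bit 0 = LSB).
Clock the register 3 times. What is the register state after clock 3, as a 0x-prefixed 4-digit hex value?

reg_0 = 0xC90D
clock 1: out=1, reg = 0xE486
clock 2: out=0, reg = 0xF243
clock 3: out=1, reg = 0x7921

0x7921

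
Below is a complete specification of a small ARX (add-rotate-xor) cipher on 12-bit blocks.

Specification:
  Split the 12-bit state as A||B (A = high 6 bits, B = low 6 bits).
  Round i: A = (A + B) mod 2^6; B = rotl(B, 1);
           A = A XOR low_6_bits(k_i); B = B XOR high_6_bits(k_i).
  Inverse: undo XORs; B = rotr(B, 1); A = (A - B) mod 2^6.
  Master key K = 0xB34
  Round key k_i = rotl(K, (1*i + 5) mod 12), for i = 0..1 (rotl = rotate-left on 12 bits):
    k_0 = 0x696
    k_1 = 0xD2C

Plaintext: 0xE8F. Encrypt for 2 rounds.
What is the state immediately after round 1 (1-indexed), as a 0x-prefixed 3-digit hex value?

s_0 = plaintext = 0xE8F
s_1 = Round(s_0, k_0) = 0x7C4
s_2 = Round(s_1, k_1) = 0x3FC

0x7C4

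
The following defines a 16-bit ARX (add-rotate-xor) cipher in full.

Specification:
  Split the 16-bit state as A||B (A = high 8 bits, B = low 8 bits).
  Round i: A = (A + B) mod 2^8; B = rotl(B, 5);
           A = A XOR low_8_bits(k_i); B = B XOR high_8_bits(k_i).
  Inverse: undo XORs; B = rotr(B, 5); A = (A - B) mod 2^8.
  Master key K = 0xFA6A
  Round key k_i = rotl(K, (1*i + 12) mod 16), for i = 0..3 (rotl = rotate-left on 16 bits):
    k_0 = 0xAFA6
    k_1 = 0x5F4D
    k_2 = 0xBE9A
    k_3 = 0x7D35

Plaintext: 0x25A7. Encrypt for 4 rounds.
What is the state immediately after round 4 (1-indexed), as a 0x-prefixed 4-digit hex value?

s_0 = plaintext = 0x25A7
s_1 = Round(s_0, k_0) = 0x6A5B
s_2 = Round(s_1, k_1) = 0x8834
s_3 = Round(s_2, k_2) = 0x2638
s_4 = Round(s_3, k_3) = 0x6B7A

0x6B7A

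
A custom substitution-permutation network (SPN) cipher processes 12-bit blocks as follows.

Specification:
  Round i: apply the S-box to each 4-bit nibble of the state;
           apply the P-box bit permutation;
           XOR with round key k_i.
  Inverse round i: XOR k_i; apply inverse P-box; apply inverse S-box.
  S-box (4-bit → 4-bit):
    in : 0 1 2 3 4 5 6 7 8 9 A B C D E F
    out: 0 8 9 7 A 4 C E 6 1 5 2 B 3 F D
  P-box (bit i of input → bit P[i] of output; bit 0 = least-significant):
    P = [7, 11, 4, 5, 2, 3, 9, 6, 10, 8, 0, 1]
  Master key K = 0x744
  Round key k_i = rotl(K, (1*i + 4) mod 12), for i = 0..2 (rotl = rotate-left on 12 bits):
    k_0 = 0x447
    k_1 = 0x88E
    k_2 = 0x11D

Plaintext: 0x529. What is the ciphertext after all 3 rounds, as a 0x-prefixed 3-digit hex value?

s_0 = plaintext = 0x529
s_1 = Round(s_0, k_0) = 0x482
s_2 = Round(s_1, k_1) = 0xB24
s_3 = Round(s_2, k_2) = 0x879

0x879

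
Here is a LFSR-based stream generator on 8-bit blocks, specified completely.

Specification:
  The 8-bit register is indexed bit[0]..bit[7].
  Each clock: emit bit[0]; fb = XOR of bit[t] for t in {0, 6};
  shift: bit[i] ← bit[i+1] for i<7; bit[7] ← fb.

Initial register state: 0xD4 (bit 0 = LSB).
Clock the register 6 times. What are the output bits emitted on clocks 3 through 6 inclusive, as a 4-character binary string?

1010

reg_0 = 0xD4
clock 1: out=0, reg = 0xEA
clock 2: out=0, reg = 0xF5
clock 3: out=1, reg = 0x7A
clock 4: out=0, reg = 0xBD
clock 5: out=1, reg = 0xDE
clock 6: out=0, reg = 0xEF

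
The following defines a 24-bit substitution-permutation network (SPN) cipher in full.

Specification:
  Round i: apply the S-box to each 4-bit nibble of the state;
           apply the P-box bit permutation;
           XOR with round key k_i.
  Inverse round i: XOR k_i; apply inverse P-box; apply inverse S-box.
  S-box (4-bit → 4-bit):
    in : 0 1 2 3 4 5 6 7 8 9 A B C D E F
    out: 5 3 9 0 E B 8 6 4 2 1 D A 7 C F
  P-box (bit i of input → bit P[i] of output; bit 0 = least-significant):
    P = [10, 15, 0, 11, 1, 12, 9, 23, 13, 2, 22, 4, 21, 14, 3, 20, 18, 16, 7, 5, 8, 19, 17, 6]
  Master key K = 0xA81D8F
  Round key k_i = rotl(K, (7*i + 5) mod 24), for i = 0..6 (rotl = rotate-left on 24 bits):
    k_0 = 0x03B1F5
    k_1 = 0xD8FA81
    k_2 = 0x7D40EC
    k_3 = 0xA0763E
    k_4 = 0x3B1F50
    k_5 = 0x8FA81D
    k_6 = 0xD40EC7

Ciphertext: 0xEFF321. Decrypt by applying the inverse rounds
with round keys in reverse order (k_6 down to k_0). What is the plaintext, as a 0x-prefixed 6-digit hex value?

0x067CE6

s_0 = ciphertext = 0xEFF321
s_1 = InvRound(s_0, k_6) = 0xF45115
s_2 = InvRound(s_1, k_5) = 0xD9F09C
s_3 = InvRound(s_2, k_4) = 0xB8DDE5
s_4 = InvRound(s_3, k_3) = 0x58E204
s_5 = InvRound(s_4, k_2) = 0x6F0A89
s_6 = InvRound(s_5, k_1) = 0x81FAC9
s_7 = InvRound(s_6, k_0) = 0x067CE6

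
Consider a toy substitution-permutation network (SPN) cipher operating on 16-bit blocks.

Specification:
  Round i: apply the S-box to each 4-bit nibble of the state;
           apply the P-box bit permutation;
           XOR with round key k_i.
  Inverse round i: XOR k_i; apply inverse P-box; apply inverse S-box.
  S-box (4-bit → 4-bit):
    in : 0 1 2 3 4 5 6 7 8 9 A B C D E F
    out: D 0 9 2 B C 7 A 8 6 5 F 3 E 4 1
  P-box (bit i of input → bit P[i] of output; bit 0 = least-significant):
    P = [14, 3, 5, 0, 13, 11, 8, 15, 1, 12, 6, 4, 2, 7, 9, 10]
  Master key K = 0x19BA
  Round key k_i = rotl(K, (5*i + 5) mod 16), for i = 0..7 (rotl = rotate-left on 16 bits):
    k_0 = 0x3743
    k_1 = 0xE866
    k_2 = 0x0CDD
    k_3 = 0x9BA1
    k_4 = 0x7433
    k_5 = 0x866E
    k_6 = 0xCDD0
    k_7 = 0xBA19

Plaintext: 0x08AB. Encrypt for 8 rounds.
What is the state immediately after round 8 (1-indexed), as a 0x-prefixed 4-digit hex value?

0x410F

s_0 = plaintext = 0x08AB
s_1 = Round(s_0, k_0) = 0x507E
s_2 = Round(s_1, k_1) = 0x6614
s_3 = Round(s_2, k_2) = 0x5E12
s_4 = Round(s_3, k_3) = 0xDDE0
s_5 = Round(s_4, k_4) = 0x23C2
s_6 = Round(s_5, k_5) = 0xFA6B
s_7 = Round(s_6, k_6) = 0xA4BF
s_8 = Round(s_7, k_7) = 0x410F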